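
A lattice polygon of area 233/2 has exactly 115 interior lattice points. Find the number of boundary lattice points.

5

Pick's theorem gives A = I + B/2 − 1, so B = 2(A − I + 1) = 2(233/2 − 115 + 1) = 5.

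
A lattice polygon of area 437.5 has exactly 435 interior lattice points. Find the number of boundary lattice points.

7

Pick's theorem gives A = I + B/2 − 1, so B = 2(A − I + 1) = 2(437.5 − 435 + 1) = 7.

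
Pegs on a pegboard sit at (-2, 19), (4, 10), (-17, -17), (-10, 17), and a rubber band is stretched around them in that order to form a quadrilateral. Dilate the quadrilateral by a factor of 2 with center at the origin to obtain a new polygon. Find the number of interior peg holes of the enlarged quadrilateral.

1210

Using the shoelace formula, 2A = |[(-2)·10 − 4·19] + [4·(-17) − (-17)·10] + [(-17)·17 − (-10)·(-17)] + [(-10)·19 − (-2)·17]| = 609, so the area is 609/2.
The number of boundary lattice points is Σ gcd(|Δx|,|Δy|) = gcd(6,9) + gcd(21,27) + gcd(7,34) + gcd(8,2) = 3+3+1+2 = 9.
Scaling by 2 multiplies the area by 2² = 4 (so the new area is 1218) and multiplies the boundary lattice-point count by 2, giving 18.
By Pick's theorem, the interior count of the dilated polygon is 1218 − 18/2 + 1 = 1210.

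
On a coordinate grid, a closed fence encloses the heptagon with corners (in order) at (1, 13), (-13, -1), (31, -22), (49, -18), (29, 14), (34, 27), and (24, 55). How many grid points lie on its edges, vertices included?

25

Summing gcd(|Δx|,|Δy|) over the edges gives the boundary count: gcd(14,14) + gcd(44,21) + gcd(18,4) + gcd(20,32) + gcd(5,13) + gcd(10,28) + gcd(23,42) = 14+1+2+4+1+2+1 = 25.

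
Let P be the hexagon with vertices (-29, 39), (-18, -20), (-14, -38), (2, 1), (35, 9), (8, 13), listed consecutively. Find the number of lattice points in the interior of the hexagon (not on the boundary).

By the shoelace formula, twice the signed area is |[(-29)·(-20) − (-18)·39] + [(-18)·(-38) − (-14)·(-20)] + [(-14)·1 − 2·(-38)] + [2·9 − 35·1] + [35·13 − 8·9] + [8·39 − (-29)·13]| = 2803, so the area is 2803/2.
The number of boundary lattice points is Σ gcd(|Δx|,|Δy|) = gcd(11,59) + gcd(4,18) + gcd(16,39) + gcd(33,8) + gcd(27,4) + gcd(37,26) = 1+2+1+1+1+1 = 7.
By Pick's theorem A = I + B/2 − 1, so I = 2803/2 − 7/2 + 1 = 1399.

1399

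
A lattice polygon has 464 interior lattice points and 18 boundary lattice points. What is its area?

472

By Pick's theorem, A = I + B/2 − 1 = 464 + 18/2 − 1 = 472.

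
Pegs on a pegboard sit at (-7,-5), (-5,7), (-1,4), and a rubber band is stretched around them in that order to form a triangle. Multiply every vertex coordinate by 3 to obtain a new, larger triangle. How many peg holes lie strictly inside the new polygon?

The shoelace formula gives twice the area as |((-7)·7 − (-5)·(-5)) + ((-5)·4 − (-1)·7) + ((-1)·(-5) − (-7)·4)| = 54, so the area is 27.
The number of boundary lattice points is Σ gcd(|Δx|,|Δy|) = gcd(2,12) + gcd(4,3) + gcd(6,9) = 2+1+3 = 6.
Scaling by 3 multiplies the area by 3² = 9 (so the new area is 243) and multiplies the boundary lattice-point count by 3, giving 18.
By Pick's theorem, the interior count of the dilated polygon is 243 − 18/2 + 1 = 235.

235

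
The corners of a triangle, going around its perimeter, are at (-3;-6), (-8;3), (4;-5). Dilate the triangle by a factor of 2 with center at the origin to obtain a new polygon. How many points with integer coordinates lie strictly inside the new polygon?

Using the shoelace formula, 2A = |((-3)·3 − (-8)·(-6)) + ((-8)·(-5) − 4·3) + (4·(-6) − (-3)·(-5))| = 68, so the area is 34.
Summing gcd(|Δx|,|Δy|) over the edges gives the boundary count: gcd(5,9) + gcd(12,8) + gcd(7,1) = 1+4+1 = 6.
Scaling by 2 multiplies the area by 2² = 4 (so the new area is 136) and multiplies the boundary lattice-point count by 2, giving 12.
By Pick's theorem, the interior count of the dilated polygon is 136 − 12/2 + 1 = 131.

131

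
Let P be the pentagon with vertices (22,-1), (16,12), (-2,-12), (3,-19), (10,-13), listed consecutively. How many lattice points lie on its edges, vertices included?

21

The number of boundary lattice points is Σ gcd(|Δx|,|Δy|) = gcd(6,13) + gcd(18,24) + gcd(5,7) + gcd(7,6) + gcd(12,12) = 1+6+1+1+12 = 21.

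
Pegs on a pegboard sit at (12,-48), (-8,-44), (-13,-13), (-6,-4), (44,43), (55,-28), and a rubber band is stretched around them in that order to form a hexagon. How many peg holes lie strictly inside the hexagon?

Using the shoelace formula, 2A = |(12·(-44) − (-8)·(-48)) + ((-8)·(-13) − (-13)·(-44)) + ((-13)·(-4) − (-6)·(-13)) + ((-6)·43 − 44·(-4)) + (44·(-28) − 55·43) + (55·(-48) − 12·(-28))| = 7389, so the area is 3694.5.
The number of boundary lattice points is Σ gcd(|Δx|,|Δy|) = gcd(20,4) + gcd(5,31) + gcd(7,9) + gcd(50,47) + gcd(11,71) + gcd(43,20) = 4+1+1+1+1+1 = 9.
By Pick's theorem A = I + B/2 − 1, so I = 3694.5 − 9/2 + 1 = 3691.

3691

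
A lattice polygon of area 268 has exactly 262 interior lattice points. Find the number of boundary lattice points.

14

Pick's theorem gives A = I + B/2 − 1, so B = 2(A − I + 1) = 2(268 − 262 + 1) = 14.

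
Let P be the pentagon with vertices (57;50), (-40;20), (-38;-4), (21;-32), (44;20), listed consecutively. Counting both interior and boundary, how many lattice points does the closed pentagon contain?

The shoelace formula gives twice the area as |[57·20 − (-40)·50] + [(-40)·(-4) − (-38)·20] + [(-38)·(-32) − 21·(-4)] + [21·20 − 44·(-32)] + [44·50 − 57·20]| = 8248, so the area is 4124.
Summing gcd(|Δx|,|Δy|) over the edges gives the boundary count: gcd(97,30) + gcd(2,24) + gcd(59,28) + gcd(23,52) + gcd(13,30) = 1+2+1+1+1 = 6.
Pick's theorem gives I = A − B/2 + 1 = 4124 − 6/2 + 1 = 4122, so the closed region contains I + B = 4122 + 6 = 4128 lattice points.

4128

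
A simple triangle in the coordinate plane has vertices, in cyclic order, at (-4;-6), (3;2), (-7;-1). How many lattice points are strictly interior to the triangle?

29

The shoelace formula gives twice the area as |[(-4)·2 − 3·(-6)] + [3·(-1) − (-7)·2] + [(-7)·(-6) − (-4)·(-1)]| = 59, so the area is 59/2.
The number of boundary lattice points is Σ gcd(|Δx|,|Δy|) = gcd(7,8) + gcd(10,3) + gcd(3,5) = 1+1+1 = 3.
By Pick's theorem A = I + B/2 − 1, so I = 59/2 − 3/2 + 1 = 29.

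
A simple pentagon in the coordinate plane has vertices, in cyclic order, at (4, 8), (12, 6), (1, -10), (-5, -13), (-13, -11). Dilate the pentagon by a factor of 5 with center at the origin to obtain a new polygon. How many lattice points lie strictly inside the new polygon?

5416

By the shoelace formula, twice the signed area is |(4·6 − 12·8) + (12·(-10) − 1·6) + (1·(-13) − (-5)·(-10)) + ((-5)·(-11) − (-13)·(-13)) + ((-13)·8 − 4·(-11))| = 435, so the area is 435/2.
The number of boundary lattice points is Σ gcd(|Δx|,|Δy|) = gcd(8,2) + gcd(11,16) + gcd(6,3) + gcd(8,2) + gcd(17,19) = 2+1+3+2+1 = 9.
Scaling by 5 multiplies the area by 5² = 25 (so the new area is 5437.5) and multiplies the boundary lattice-point count by 5, giving 45.
By Pick's theorem, the interior count of the dilated polygon is 5437.5 − 45/2 + 1 = 5416.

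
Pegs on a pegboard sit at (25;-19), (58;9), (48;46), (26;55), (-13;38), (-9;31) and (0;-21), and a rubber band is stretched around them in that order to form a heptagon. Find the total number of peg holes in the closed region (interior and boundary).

3686

By the shoelace formula, twice the signed area is |(25·9 − 58·(-19)) + (58·46 − 48·9) + (48·55 − 26·46) + (26·38 − (-13)·55) + ((-13)·31 − (-9)·38) + ((-9)·(-21) − 0·31) + (0·(-19) − 25·(-21))| = 7363, so the area is 7363/2.
Summing gcd(|Δx|,|Δy|) over the edges gives the boundary count: gcd(33,28) + gcd(10,37) + gcd(22,9) + gcd(39,17) + gcd(4,7) + gcd(9,52) + gcd(25,2) = 1+1+1+1+1+1+1 = 7.
Pick's theorem gives I = A − B/2 + 1 = 7363/2 − 7/2 + 1 = 3679, so the closed region contains I + B = 3679 + 7 = 3686 lattice points.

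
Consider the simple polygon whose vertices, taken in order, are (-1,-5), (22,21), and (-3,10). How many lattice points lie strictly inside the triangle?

198

Using the shoelace formula, 2A = |((-1)·21 − 22·(-5)) + (22·10 − (-3)·21) + ((-3)·(-5) − (-1)·10)| = 397, so the area is 198.5.
The number of boundary lattice points is Σ gcd(|Δx|,|Δy|) = gcd(23,26) + gcd(25,11) + gcd(2,15) = 1+1+1 = 3.
By Pick's theorem A = I + B/2 − 1, so I = 198.5 − 3/2 + 1 = 198.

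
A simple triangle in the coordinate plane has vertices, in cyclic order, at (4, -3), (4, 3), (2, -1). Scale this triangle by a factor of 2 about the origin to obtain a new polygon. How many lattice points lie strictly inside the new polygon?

Using the shoelace formula, 2A = |[4·3 − 4·(-3)] + [4·(-1) − 2·3] + [2·(-3) − 4·(-1)]| = 12, so the area is 6.
Summing gcd(|Δx|,|Δy|) over the edges gives the boundary count: gcd(0,6) + gcd(2,4) + gcd(2,2) = 6+2+2 = 10.
Scaling by 2 multiplies the area by 2² = 4 (so the new area is 24) and multiplies the boundary lattice-point count by 2, giving 20.
By Pick's theorem, the interior count of the dilated polygon is 24 − 20/2 + 1 = 15.

15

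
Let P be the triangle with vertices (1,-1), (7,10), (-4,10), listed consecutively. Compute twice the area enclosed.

Using the shoelace formula, 2A = |(1·10 − 7·(-1)) + (7·10 − (-4)·10) + ((-4)·(-1) − 1·10)| = 121, so the area is 121/2.

121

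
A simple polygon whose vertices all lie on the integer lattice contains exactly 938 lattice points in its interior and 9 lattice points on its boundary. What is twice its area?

By Pick's theorem, A = I + B/2 − 1 = 938 + 9/2 − 1 = 1883/2.
Hence 2A = 1883.

1883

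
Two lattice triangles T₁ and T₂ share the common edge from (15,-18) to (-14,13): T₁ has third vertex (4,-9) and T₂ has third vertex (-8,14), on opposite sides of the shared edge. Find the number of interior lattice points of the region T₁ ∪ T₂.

The union is the simple quadrilateral with vertices (15,-18), (4,-9), (-14,13), (-8,14) in order.
By the shoelace formula, twice the signed area is |[15·(-9) − 4·(-18)] + [4·13 − (-14)·(-9)] + [(-14)·14 − (-8)·13] + [(-8)·(-18) − 15·14]| = 295, so the area is 147.5.
The number of boundary lattice points is Σ gcd(|Δx|,|Δy|) = gcd(11,9) + gcd(18,22) + gcd(6,1) + gcd(23,32) = 1+2+1+1 = 5.
By Pick's theorem I = A − B/2 + 1 = 147.5 − 5/2 + 1 = 146.

146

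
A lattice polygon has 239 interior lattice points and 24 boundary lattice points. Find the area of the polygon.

By Pick's theorem, A = I + B/2 − 1 = 239 + 24/2 − 1 = 250.

250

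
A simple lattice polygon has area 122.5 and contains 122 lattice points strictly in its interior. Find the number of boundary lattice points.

Pick's theorem gives A = I + B/2 − 1, so B = 2(A − I + 1) = 2(122.5 − 122 + 1) = 3.

3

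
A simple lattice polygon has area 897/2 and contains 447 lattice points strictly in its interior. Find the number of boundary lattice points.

5

Pick's theorem gives A = I + B/2 − 1, so B = 2(A − I + 1) = 2(897/2 − 447 + 1) = 5.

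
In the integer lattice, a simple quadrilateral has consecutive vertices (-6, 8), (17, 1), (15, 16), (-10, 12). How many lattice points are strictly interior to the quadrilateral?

221

Using the shoelace formula, 2A = |((-6)·1 − 17·8) + (17·16 − 15·1) + (15·12 − (-10)·16) + ((-10)·8 − (-6)·12)| = 447, so the area is 223.5.
The number of boundary lattice points is Σ gcd(|Δx|,|Δy|) = gcd(23,7) + gcd(2,15) + gcd(25,4) + gcd(4,4) = 1+1+1+4 = 7.
By Pick's theorem A = I + B/2 − 1, so I = 223.5 − 7/2 + 1 = 221.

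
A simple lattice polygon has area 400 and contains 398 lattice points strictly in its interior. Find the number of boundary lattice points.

6

Pick's theorem gives A = I + B/2 − 1, so B = 2(A − I + 1) = 2(400 − 398 + 1) = 6.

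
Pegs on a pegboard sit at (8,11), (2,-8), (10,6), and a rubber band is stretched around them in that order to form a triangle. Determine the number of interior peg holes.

33

Using the shoelace formula, 2A = |[8·(-8) − 2·11] + [2·6 − 10·(-8)] + [10·11 − 8·6]| = 68, so the area is 34.
The number of boundary lattice points is Σ gcd(|Δx|,|Δy|) = gcd(6,19) + gcd(8,14) + gcd(2,5) = 1+2+1 = 4.
Pick's theorem gives I = A − B/2 + 1 = 34 − 4/2 + 1 = 33.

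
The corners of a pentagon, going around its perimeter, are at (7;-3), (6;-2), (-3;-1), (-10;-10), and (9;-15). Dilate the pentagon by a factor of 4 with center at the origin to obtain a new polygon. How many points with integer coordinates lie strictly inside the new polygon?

By the shoelace formula, twice the signed area is |(7·(-2) − 6·(-3)) + (6·(-1) − (-3)·(-2)) + ((-3)·(-10) − (-10)·(-1)) + ((-10)·(-15) − 9·(-10)) + (9·(-3) − 7·(-15))| = 330, so the area is 165.
Summing gcd(|Δx|,|Δy|) over the edges gives the boundary count: gcd(1,1) + gcd(9,1) + gcd(7,9) + gcd(19,5) + gcd(2,12) = 1+1+1+1+2 = 6.
Scaling by 4 multiplies the area by 4² = 16 (so the new area is 2640) and multiplies the boundary lattice-point count by 4, giving 24.
By Pick's theorem, the interior count of the dilated polygon is 2640 − 24/2 + 1 = 2629.

2629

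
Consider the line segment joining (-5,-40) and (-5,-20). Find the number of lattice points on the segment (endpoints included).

The number of lattice points on a segment between lattice points is gcd(|Δx|,|Δy|) + 1 = gcd(0,20) + 1 = 20 + 1 = 21.

21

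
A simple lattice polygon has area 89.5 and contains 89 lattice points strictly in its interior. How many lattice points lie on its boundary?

Pick's theorem gives A = I + B/2 − 1, so B = 2(A − I + 1) = 2(89.5 − 89 + 1) = 3.

3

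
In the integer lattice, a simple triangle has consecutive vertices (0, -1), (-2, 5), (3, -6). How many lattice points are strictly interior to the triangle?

Using the shoelace formula, 2A = |[0·5 − (-2)·(-1)] + [(-2)·(-6) − 3·5] + [3·(-1) − 0·(-6)]| = 8, so the area is 4.
Along each edge there are gcd(|Δx|,|Δy|)+1 lattice points, so counting each shared vertex once the boundary has gcd(2,6) + gcd(5,11) + gcd(3,5) = 2+1+1 = 4.
By Pick's theorem A = I + B/2 − 1, so I = 4 − 4/2 + 1 = 3.

3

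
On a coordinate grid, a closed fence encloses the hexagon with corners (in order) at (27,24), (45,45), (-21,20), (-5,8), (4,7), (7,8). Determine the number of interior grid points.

884

Using the shoelace formula, 2A = |[27·45 − 45·24] + [45·20 − (-21)·45] + [(-21)·8 − (-5)·20] + [(-5)·7 − 4·8] + [4·8 − 7·7] + [7·24 − 27·8]| = 1780, so the area is 890.
Along each edge there are gcd(|Δx|,|Δy|)+1 lattice points, so counting each shared vertex once the boundary has gcd(18,21) + gcd(66,25) + gcd(16,12) + gcd(9,1) + gcd(3,1) + gcd(20,16) = 3+1+4+1+1+4 = 14.
By Pick's theorem A = I + B/2 − 1, so I = 890 − 14/2 + 1 = 884.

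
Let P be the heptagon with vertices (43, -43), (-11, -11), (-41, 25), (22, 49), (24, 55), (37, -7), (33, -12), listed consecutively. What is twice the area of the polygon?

By the shoelace formula, twice the signed area is |[43·(-11) − (-11)·(-43)] + [(-11)·25 − (-41)·(-11)] + [(-41)·49 − 22·25] + [22·55 − 24·49] + [24·(-7) − 37·55] + [37·(-12) − 33·(-7)] + [33·(-43) − 43·(-12)]| = 7516, so the area is 3758.

7516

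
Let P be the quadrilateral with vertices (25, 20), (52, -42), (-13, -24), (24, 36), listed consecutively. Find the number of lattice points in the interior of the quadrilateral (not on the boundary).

2097

By the shoelace formula, twice the signed area is |(25·(-42) − 52·20) + (52·(-24) − (-13)·(-42)) + ((-13)·36 − 24·(-24)) + (24·20 − 25·36)| = 4196, so the area is 2098.
The number of boundary lattice points is Σ gcd(|Δx|,|Δy|) = gcd(27,62) + gcd(65,18) + gcd(37,60) + gcd(1,16) = 1+1+1+1 = 4.
By Pick's theorem A = I + B/2 − 1, so I = 2098 − 4/2 + 1 = 2097.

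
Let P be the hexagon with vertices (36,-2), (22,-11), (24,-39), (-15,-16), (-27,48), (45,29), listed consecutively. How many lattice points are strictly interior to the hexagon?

3568

By the shoelace formula, twice the signed area is |(36·(-11) − 22·(-2)) + (22·(-39) − 24·(-11)) + (24·(-16) − (-15)·(-39)) + ((-15)·48 − (-27)·(-16)) + ((-27)·29 − 45·48) + (45·(-2) − 36·29)| = 7144, so the area is 3572.
Along each edge there are gcd(|Δx|,|Δy|)+1 lattice points, so counting each shared vertex once the boundary has gcd(14,9) + gcd(2,28) + gcd(39,23) + gcd(12,64) + gcd(72,19) + gcd(9,31) = 1+2+1+4+1+1 = 10.
By Pick's theorem A = I + B/2 − 1, so I = 3572 − 10/2 + 1 = 3568.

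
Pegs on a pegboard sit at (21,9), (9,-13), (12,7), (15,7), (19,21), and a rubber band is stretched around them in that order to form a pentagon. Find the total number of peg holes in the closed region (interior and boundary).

128

By the shoelace formula, twice the signed area is |(21·(-13) − 9·9) + (9·7 − 12·(-13)) + (12·7 − 15·7) + (15·21 − 19·7) + (19·9 − 21·21)| = 244, so the area is 122.
The number of boundary lattice points is Σ gcd(|Δx|,|Δy|) = gcd(12,22) + gcd(3,20) + gcd(3,0) + gcd(4,14) + gcd(2,12) = 2+1+3+2+2 = 10.
Pick's theorem gives I = A − B/2 + 1 = 122 − 10/2 + 1 = 118, so the closed region contains I + B = 118 + 10 = 128 lattice points.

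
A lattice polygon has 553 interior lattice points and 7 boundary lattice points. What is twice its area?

Pick's theorem states A = I + B/2 − 1, so A = 553 + 7/2 − 1 = 1111/2.
Hence 2A = 1111.

1111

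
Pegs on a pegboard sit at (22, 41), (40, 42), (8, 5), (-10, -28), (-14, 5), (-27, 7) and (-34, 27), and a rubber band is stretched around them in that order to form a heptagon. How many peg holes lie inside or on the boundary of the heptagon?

1967

By the shoelace formula, twice the signed area is |(22·42 − 40·41) + (40·5 − 8·42) + (8·(-28) − (-10)·5) + ((-10)·5 − (-14)·(-28)) + ((-14)·7 − (-27)·5) + ((-27)·27 − (-34)·7) + ((-34)·41 − 22·27)| = 3910, so the area is 1955.
Along each edge there are gcd(|Δx|,|Δy|)+1 lattice points, so counting each shared vertex once the boundary has gcd(18,1) + gcd(32,37) + gcd(18,33) + gcd(4,33) + gcd(13,2) + gcd(7,20) + gcd(56,14) = 1+1+3+1+1+1+14 = 22.
Pick's theorem gives I = A − B/2 + 1 = 1955 − 22/2 + 1 = 1945, so the closed region contains I + B = 1945 + 22 = 1967 lattice points.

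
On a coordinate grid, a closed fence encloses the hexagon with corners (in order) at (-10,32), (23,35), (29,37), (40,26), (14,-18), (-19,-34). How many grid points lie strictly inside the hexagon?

By the shoelace formula, twice the signed area is |((-10)·35 − 23·32) + (23·37 − 29·35) + (29·26 − 40·37) + (40·(-18) − 14·26) + (14·(-34) − (-19)·(-18)) + ((-19)·32 − (-10)·(-34))| = 4826, so the area is 2413.
Along each edge there are gcd(|Δx|,|Δy|)+1 lattice points, so counting each shared vertex once the boundary has gcd(33,3) + gcd(6,2) + gcd(11,11) + gcd(26,44) + gcd(33,16) + gcd(9,66) = 3+2+11+2+1+3 = 22.
Pick's theorem gives I = A − B/2 + 1 = 2413 − 22/2 + 1 = 2403.

2403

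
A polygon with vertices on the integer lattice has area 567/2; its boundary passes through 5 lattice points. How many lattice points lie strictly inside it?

Pick's theorem A = I + B/2 − 1 rearranges to I = A − B/2 + 1 = 567/2 − 5/2 + 1 = 282.

282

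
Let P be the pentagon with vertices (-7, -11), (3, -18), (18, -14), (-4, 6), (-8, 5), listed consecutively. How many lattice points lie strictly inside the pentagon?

The shoelace formula gives twice the area as |((-7)·(-18) − 3·(-11)) + (3·(-14) − 18·(-18)) + (18·6 − (-4)·(-14)) + ((-4)·5 − (-8)·6) + ((-8)·(-11) − (-7)·5)| = 644, so the area is 322.
Along each edge there are gcd(|Δx|,|Δy|)+1 lattice points, so counting each shared vertex once the boundary has gcd(10,7) + gcd(15,4) + gcd(22,20) + gcd(4,1) + gcd(1,16) = 1+1+2+1+1 = 6.
Pick's theorem gives I = A − B/2 + 1 = 322 − 6/2 + 1 = 320.

320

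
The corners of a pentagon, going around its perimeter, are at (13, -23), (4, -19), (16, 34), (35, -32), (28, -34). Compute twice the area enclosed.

By the shoelace formula, twice the signed area is |(13·(-19) − 4·(-23)) + (4·34 − 16·(-19)) + (16·(-32) − 35·34) + (35·(-34) − 28·(-32)) + (28·(-23) − 13·(-34))| = 1913, so the area is 956.5.

1913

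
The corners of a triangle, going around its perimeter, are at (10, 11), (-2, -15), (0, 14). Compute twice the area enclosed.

By the shoelace formula, twice the signed area is |(10·(-15) − (-2)·11) + ((-2)·14 − 0·(-15)) + (0·11 − 10·14)| = 296, so the area is 148.

296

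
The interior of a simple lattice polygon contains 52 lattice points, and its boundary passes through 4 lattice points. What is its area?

Pick's theorem states A = I + B/2 − 1, so A = 52 + 4/2 − 1 = 53.

53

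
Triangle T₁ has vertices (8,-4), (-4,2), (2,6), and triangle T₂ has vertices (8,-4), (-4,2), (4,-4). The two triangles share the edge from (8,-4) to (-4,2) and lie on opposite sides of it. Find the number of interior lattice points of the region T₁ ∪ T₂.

The union is the simple quadrilateral with vertices (8,-4), (2,6), (-4,2), (4,-4) in order.
Using the shoelace formula, 2A = |(8·6 − 2·(-4)) + (2·2 − (-4)·6) + ((-4)·(-4) − 4·2) + (4·(-4) − 8·(-4))| = 108, so the area is 54.
The number of boundary lattice points is Σ gcd(|Δx|,|Δy|) = gcd(6,10) + gcd(6,4) + gcd(8,6) + gcd(4,0) = 2+2+2+4 = 10.
By Pick's theorem I = A − B/2 + 1 = 54 − 10/2 + 1 = 50.

50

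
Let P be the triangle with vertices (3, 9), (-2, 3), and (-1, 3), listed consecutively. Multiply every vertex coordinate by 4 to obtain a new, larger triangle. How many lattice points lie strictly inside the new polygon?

By the shoelace formula, twice the signed area is |[3·3 − (-2)·9] + [(-2)·3 − (-1)·3] + [(-1)·9 − 3·3]| = 6, so the area is 3.
Along each edge there are gcd(|Δx|,|Δy|)+1 lattice points, so counting each shared vertex once the boundary has gcd(5,6) + gcd(1,0) + gcd(4,6) = 1+1+2 = 4.
Scaling by 4 multiplies the area by 4² = 16 (so the new area is 48) and multiplies the boundary lattice-point count by 4, giving 16.
By Pick's theorem, the interior count of the dilated polygon is 48 − 16/2 + 1 = 41.

41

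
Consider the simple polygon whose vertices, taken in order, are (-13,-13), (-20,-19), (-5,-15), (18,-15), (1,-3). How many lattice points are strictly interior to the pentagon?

The shoelace formula gives twice the area as |((-13)·(-19) − (-20)·(-13)) + ((-20)·(-15) − (-5)·(-19)) + ((-5)·(-15) − 18·(-15)) + (18·(-3) − 1·(-15)) + (1·(-13) − (-13)·(-3))| = 446, so the area is 223.
The number of boundary lattice points is Σ gcd(|Δx|,|Δy|) = gcd(7,6) + gcd(15,4) + gcd(23,0) + gcd(17,12) + gcd(14,10) = 1+1+23+1+2 = 28.
By Pick's theorem A = I + B/2 − 1, so I = 223 − 28/2 + 1 = 210.

210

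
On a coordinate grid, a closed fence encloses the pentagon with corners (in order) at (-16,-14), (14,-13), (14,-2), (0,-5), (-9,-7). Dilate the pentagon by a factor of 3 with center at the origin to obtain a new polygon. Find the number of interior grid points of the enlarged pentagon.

By the shoelace formula, twice the signed area is |((-16)·(-13) − 14·(-14)) + (14·(-2) − 14·(-13)) + (14·(-5) − 0·(-2)) + (0·(-7) − (-9)·(-5)) + ((-9)·(-14) − (-16)·(-7))| = 457, so the area is 228.5.
Summing gcd(|Δx|,|Δy|) over the edges gives the boundary count: gcd(30,1) + gcd(0,11) + gcd(14,3) + gcd(9,2) + gcd(7,7) = 1+11+1+1+7 = 21.
Scaling by 3 multiplies the area by 3² = 9 (so the new area is 4113/2) and multiplies the boundary lattice-point count by 3, giving 63.
By Pick's theorem, the interior count of the dilated polygon is 4113/2 − 63/2 + 1 = 2026.

2026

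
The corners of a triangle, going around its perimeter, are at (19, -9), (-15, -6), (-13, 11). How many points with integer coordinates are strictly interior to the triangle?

The shoelace formula gives twice the area as |(19·(-6) − (-15)·(-9)) + ((-15)·11 − (-13)·(-6)) + ((-13)·(-9) − 19·11)| = 584, so the area is 292.
The number of boundary lattice points is Σ gcd(|Δx|,|Δy|) = gcd(34,3) + gcd(2,17) + gcd(32,20) = 1+1+4 = 6.
Pick's theorem gives I = A − B/2 + 1 = 292 − 6/2 + 1 = 290.

290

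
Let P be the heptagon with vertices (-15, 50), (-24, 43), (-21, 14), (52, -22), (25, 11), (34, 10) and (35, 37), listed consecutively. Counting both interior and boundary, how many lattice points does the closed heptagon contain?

Using the shoelace formula, 2A = |[(-15)·43 − (-24)·50] + [(-24)·14 − (-21)·43] + [(-21)·(-22) − 52·14] + [52·11 − 25·(-22)] + [25·10 − 34·11] + [34·37 − 35·10] + [35·50 − (-15)·37]| = 5067, so the area is 2533.5.
Along each edge there are gcd(|Δx|,|Δy|)+1 lattice points, so counting each shared vertex once the boundary has gcd(9,7) + gcd(3,29) + gcd(73,36) + gcd(27,33) + gcd(9,1) + gcd(1,27) + gcd(50,13) = 1+1+1+3+1+1+1 = 9.
Pick's theorem gives I = A − B/2 + 1 = 2533.5 − 9/2 + 1 = 2530, so the closed region contains I + B = 2530 + 9 = 2539 lattice points.

2539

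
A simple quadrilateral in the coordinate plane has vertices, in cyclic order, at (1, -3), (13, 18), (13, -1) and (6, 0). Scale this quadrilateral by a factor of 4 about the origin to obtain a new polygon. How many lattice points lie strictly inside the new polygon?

1569

By the shoelace formula, twice the signed area is |(1·18 − 13·(-3)) + (13·(-1) − 13·18) + (13·0 − 6·(-1)) + (6·(-3) − 1·0)| = 202, so the area is 101.
Summing gcd(|Δx|,|Δy|) over the edges gives the boundary count: gcd(12,21) + gcd(0,19) + gcd(7,1) + gcd(5,3) = 3+19+1+1 = 24.
Scaling by 4 multiplies the area by 4² = 16 (so the new area is 1616) and multiplies the boundary lattice-point count by 4, giving 96.
By Pick's theorem, the interior count of the dilated polygon is 1616 − 96/2 + 1 = 1569.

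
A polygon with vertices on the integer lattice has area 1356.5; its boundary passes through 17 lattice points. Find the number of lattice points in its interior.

1349

From Pick's theorem, I = A − B/2 + 1 = 1356.5 − 17/2 + 1 = 1349.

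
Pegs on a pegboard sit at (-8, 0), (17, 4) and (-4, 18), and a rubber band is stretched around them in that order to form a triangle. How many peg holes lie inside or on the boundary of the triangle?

223

Using the shoelace formula, 2A = |[(-8)·4 − 17·0] + [17·18 − (-4)·4] + [(-4)·0 − (-8)·18]| = 434, so the area is 217.
Summing gcd(|Δx|,|Δy|) over the edges gives the boundary count: gcd(25,4) + gcd(21,14) + gcd(4,18) = 1+7+2 = 10.
Pick's theorem gives I = A − B/2 + 1 = 217 − 10/2 + 1 = 213, so the closed region contains I + B = 213 + 10 = 223 lattice points.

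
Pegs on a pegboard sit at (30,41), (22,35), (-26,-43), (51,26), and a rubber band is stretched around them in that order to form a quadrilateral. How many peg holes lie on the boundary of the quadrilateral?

Along each edge there are gcd(|Δx|,|Δy|)+1 lattice points, so counting each shared vertex once the boundary has gcd(8,6) + gcd(48,78) + gcd(77,69) + gcd(21,15) = 2+6+1+3 = 12.

12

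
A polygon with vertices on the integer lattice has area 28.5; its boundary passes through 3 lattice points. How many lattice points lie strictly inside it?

Pick's theorem A = I + B/2 − 1 rearranges to I = A − B/2 + 1 = 28.5 − 3/2 + 1 = 28.

28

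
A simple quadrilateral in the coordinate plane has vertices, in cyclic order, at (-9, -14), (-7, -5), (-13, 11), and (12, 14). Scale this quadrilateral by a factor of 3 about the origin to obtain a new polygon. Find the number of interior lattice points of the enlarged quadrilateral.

Using the shoelace formula, 2A = |((-9)·(-5) − (-7)·(-14)) + ((-7)·11 − (-13)·(-5)) + ((-13)·14 − 12·11) + (12·(-14) − (-9)·14)| = 551, so the area is 551/2.
The number of boundary lattice points is Σ gcd(|Δx|,|Δy|) = gcd(2,9) + gcd(6,16) + gcd(25,3) + gcd(21,28) = 1+2+1+7 = 11.
Scaling by 3 multiplies the area by 3² = 9 (so the new area is 4959/2) and multiplies the boundary lattice-point count by 3, giving 33.
By Pick's theorem, the interior count of the dilated polygon is 4959/2 − 33/2 + 1 = 2464.

2464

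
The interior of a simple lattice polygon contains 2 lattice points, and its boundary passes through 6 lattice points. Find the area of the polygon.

By Pick's theorem, A = I + B/2 − 1 = 2 + 6/2 − 1 = 4.

4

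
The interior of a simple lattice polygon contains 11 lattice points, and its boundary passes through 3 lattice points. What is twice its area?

By Pick's theorem, A = I + B/2 − 1 = 11 + 3/2 − 1 = 23/2.
Hence 2A = 23.

23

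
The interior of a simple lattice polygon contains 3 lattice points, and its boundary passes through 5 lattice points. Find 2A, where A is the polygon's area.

9

By Pick's theorem, A = I + B/2 − 1 = 3 + 5/2 − 1 = 9/2.
Hence 2A = 9.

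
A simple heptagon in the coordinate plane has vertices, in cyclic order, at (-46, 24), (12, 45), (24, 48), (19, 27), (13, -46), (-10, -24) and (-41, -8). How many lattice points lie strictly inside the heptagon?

By the shoelace formula, twice the signed area is |((-46)·45 − 12·24) + (12·48 − 24·45) + (24·27 − 19·48) + (19·(-46) − 13·27) + (13·(-24) − (-10)·(-46)) + ((-10)·(-8) − (-41)·(-24)) + ((-41)·24 − (-46)·(-8))| = 7379, so the area is 3689.5.
Summing gcd(|Δx|,|Δy|) over the edges gives the boundary count: gcd(58,21) + gcd(12,3) + gcd(5,21) + gcd(6,73) + gcd(23,22) + gcd(31,16) + gcd(5,32) = 1+3+1+1+1+1+1 = 9.
By Pick's theorem A = I + B/2 − 1, so I = 3689.5 − 9/2 + 1 = 3686.

3686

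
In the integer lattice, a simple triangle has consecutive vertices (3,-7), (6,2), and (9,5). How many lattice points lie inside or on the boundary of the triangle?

By the shoelace formula, twice the signed area is |(3·2 − 6·(-7)) + (6·5 − 9·2) + (9·(-7) − 3·5)| = 18, so the area is 9.
The number of boundary lattice points is Σ gcd(|Δx|,|Δy|) = gcd(3,9) + gcd(3,3) + gcd(6,12) = 3+3+6 = 12.
Pick's theorem gives I = A − B/2 + 1 = 9 − 12/2 + 1 = 4, so the closed region contains I + B = 4 + 12 = 16 lattice points.

16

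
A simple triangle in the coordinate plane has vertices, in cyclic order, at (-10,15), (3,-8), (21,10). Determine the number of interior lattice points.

The shoelace formula gives twice the area as |[(-10)·(-8) − 3·15] + [3·10 − 21·(-8)] + [21·15 − (-10)·10]| = 648, so the area is 324.
The number of boundary lattice points is Σ gcd(|Δx|,|Δy|) = gcd(13,23) + gcd(18,18) + gcd(31,5) = 1+18+1 = 20.
Pick's theorem gives I = A − B/2 + 1 = 324 − 20/2 + 1 = 315.

315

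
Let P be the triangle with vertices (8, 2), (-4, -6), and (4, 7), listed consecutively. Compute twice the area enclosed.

92

By the shoelace formula, twice the signed area is |[8·(-6) − (-4)·2] + [(-4)·7 − 4·(-6)] + [4·2 − 8·7]| = 92, so the area is 46.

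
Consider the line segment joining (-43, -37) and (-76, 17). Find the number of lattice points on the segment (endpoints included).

The number of lattice points on a segment between lattice points is gcd(|Δx|,|Δy|) + 1 = gcd(33,54) + 1 = 3 + 1 = 4.

4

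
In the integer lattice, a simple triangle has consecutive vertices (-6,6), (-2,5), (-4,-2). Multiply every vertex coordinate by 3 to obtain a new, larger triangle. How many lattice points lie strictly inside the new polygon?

130

Using the shoelace formula, 2A = |[(-6)·5 − (-2)·6] + [(-2)·(-2) − (-4)·5] + [(-4)·6 − (-6)·(-2)]| = 30, so the area is 15.
Along each edge there are gcd(|Δx|,|Δy|)+1 lattice points, so counting each shared vertex once the boundary has gcd(4,1) + gcd(2,7) + gcd(2,8) = 1+1+2 = 4.
Scaling by 3 multiplies the area by 3² = 9 (so the new area is 135) and multiplies the boundary lattice-point count by 3, giving 12.
By Pick's theorem, the interior count of the dilated polygon is 135 − 12/2 + 1 = 130.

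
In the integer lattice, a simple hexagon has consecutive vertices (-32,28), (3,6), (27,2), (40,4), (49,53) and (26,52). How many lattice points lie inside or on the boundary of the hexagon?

The shoelace formula gives twice the area as |[(-32)·6 − 3·28] + [3·2 − 27·6] + [27·4 − 40·2] + [40·53 − 49·4] + [49·52 − 26·53] + [26·28 − (-32)·52]| = 5082, so the area is 2541.
The number of boundary lattice points is Σ gcd(|Δx|,|Δy|) = gcd(35,22) + gcd(24,4) + gcd(13,2) + gcd(9,49) + gcd(23,1) + gcd(58,24) = 1+4+1+1+1+2 = 10.
Pick's theorem gives I = A − B/2 + 1 = 2541 − 10/2 + 1 = 2537, so the closed region contains I + B = 2537 + 10 = 2547 lattice points.

2547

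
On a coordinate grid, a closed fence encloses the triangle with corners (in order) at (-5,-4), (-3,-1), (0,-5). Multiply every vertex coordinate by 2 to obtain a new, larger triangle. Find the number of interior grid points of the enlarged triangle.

By the shoelace formula, twice the signed area is |[(-5)·(-1) − (-3)·(-4)] + [(-3)·(-5) − 0·(-1)] + [0·(-4) − (-5)·(-5)]| = 17, so the area is 17/2.
Along each edge there are gcd(|Δx|,|Δy|)+1 lattice points, so counting each shared vertex once the boundary has gcd(2,3) + gcd(3,4) + gcd(5,1) = 1+1+1 = 3.
Scaling by 2 multiplies the area by 2² = 4 (so the new area is 34) and multiplies the boundary lattice-point count by 2, giving 6.
By Pick's theorem, the interior count of the dilated polygon is 34 − 6/2 + 1 = 32.

32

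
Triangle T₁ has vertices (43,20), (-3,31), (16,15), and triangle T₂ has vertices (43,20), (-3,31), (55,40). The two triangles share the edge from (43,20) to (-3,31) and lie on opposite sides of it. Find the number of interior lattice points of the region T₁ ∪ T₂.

787

The union is the simple quadrilateral with vertices (43,20), (16,15), (-3,31), (55,40) in order.
The shoelace formula gives twice the area as |(43·15 − 16·20) + (16·31 − (-3)·15) + ((-3)·40 − 55·31) + (55·20 − 43·40)| = 1579, so the area is 789.5.
The number of boundary lattice points is Σ gcd(|Δx|,|Δy|) = gcd(27,5) + gcd(19,16) + gcd(58,9) + gcd(12,20) = 1+1+1+4 = 7.
By Pick's theorem I = A − B/2 + 1 = 789.5 − 7/2 + 1 = 787.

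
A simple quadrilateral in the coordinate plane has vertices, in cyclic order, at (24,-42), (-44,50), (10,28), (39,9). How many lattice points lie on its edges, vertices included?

10

Summing gcd(|Δx|,|Δy|) over the edges gives the boundary count: gcd(68,92) + gcd(54,22) + gcd(29,19) + gcd(15,51) = 4+2+1+3 = 10.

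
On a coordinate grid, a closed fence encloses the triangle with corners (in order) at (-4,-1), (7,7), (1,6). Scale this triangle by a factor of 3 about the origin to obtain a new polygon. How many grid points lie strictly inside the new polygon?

163

The shoelace formula gives twice the area as |[(-4)·7 − 7·(-1)] + [7·6 − 1·7] + [1·(-1) − (-4)·6]| = 37, so the area is 18.5.
The number of boundary lattice points is Σ gcd(|Δx|,|Δy|) = gcd(11,8) + gcd(6,1) + gcd(5,7) = 1+1+1 = 3.
Scaling by 3 multiplies the area by 3² = 9 (so the new area is 166.5) and multiplies the boundary lattice-point count by 3, giving 9.
By Pick's theorem, the interior count of the dilated polygon is 166.5 − 9/2 + 1 = 163.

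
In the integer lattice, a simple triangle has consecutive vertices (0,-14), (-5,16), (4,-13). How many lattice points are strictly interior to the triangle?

Using the shoelace formula, 2A = |[0·16 − (-5)·(-14)] + [(-5)·(-13) − 4·16] + [4·(-14) − 0·(-13)]| = 125, so the area is 125/2.
The number of boundary lattice points is Σ gcd(|Δx|,|Δy|) = gcd(5,30) + gcd(9,29) + gcd(4,1) = 5+1+1 = 7.
Pick's theorem gives I = A − B/2 + 1 = 125/2 − 7/2 + 1 = 60.

60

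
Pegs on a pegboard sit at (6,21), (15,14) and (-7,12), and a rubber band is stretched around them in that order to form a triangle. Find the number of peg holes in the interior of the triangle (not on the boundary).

85

Using the shoelace formula, 2A = |(6·14 − 15·21) + (15·12 − (-7)·14) + ((-7)·21 − 6·12)| = 172, so the area is 86.
Summing gcd(|Δx|,|Δy|) over the edges gives the boundary count: gcd(9,7) + gcd(22,2) + gcd(13,9) = 1+2+1 = 4.
By Pick's theorem A = I + B/2 − 1, so I = 86 − 4/2 + 1 = 85.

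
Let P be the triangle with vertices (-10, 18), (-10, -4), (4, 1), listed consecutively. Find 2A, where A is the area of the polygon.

By the shoelace formula, twice the signed area is |[(-10)·(-4) − (-10)·18] + [(-10)·1 − 4·(-4)] + [4·18 − (-10)·1]| = 308, so the area is 154.

308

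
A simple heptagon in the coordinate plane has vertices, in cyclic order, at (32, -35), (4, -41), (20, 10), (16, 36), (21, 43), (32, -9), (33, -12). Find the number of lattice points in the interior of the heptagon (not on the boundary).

1118

The shoelace formula gives twice the area as |[32·(-41) − 4·(-35)] + [4·10 − 20·(-41)] + [20·36 − 16·10] + [16·43 − 21·36] + [21·(-9) − 32·43] + [32·(-12) − 33·(-9)] + [33·(-35) − 32·(-12)]| = 2243, so the area is 1121.5.
The number of boundary lattice points is Σ gcd(|Δx|,|Δy|) = gcd(28,6) + gcd(16,51) + gcd(4,26) + gcd(5,7) + gcd(11,52) + gcd(1,3) + gcd(1,23) = 2+1+2+1+1+1+1 = 9.
By Pick's theorem A = I + B/2 − 1, so I = 1121.5 − 9/2 + 1 = 1118.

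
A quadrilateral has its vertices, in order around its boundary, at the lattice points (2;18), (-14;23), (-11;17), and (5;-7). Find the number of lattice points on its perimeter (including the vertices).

13

The number of boundary lattice points is Σ gcd(|Δx|,|Δy|) = gcd(16,5) + gcd(3,6) + gcd(16,24) + gcd(3,25) = 1+3+8+1 = 13.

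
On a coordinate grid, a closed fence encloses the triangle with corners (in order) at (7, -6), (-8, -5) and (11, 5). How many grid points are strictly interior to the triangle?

Using the shoelace formula, 2A = |(7·(-5) − (-8)·(-6)) + ((-8)·5 − 11·(-5)) + (11·(-6) − 7·5)| = 169, so the area is 84.5.
Summing gcd(|Δx|,|Δy|) over the edges gives the boundary count: gcd(15,1) + gcd(19,10) + gcd(4,11) = 1+1+1 = 3.
By Pick's theorem A = I + B/2 − 1, so I = 84.5 − 3/2 + 1 = 84.

84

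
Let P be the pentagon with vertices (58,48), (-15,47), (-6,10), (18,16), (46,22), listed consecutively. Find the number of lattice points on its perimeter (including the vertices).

The number of boundary lattice points is Σ gcd(|Δx|,|Δy|) = gcd(73,1) + gcd(9,37) + gcd(24,6) + gcd(28,6) + gcd(12,26) = 1+1+6+2+2 = 12.

12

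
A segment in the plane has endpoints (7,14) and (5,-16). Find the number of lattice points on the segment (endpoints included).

The number of lattice points on a segment between lattice points is gcd(|Δx|,|Δy|) + 1 = gcd(2,30) + 1 = 2 + 1 = 3.

3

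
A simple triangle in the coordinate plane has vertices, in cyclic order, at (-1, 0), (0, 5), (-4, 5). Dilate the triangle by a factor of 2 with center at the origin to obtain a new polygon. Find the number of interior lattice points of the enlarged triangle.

35

The shoelace formula gives twice the area as |[(-1)·5 − 0·0] + [0·5 − (-4)·5] + [(-4)·0 − (-1)·5]| = 20, so the area is 10.
The number of boundary lattice points is Σ gcd(|Δx|,|Δy|) = gcd(1,5) + gcd(4,0) + gcd(3,5) = 1+4+1 = 6.
Scaling by 2 multiplies the area by 2² = 4 (so the new area is 40) and multiplies the boundary lattice-point count by 2, giving 12.
By Pick's theorem, the interior count of the dilated polygon is 40 − 12/2 + 1 = 35.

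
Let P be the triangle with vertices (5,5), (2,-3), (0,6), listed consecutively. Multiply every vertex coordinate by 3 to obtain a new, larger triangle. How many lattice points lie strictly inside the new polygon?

The shoelace formula gives twice the area as |(5·(-3) − 2·5) + (2·6 − 0·(-3)) + (0·5 − 5·6)| = 43, so the area is 21.5.
The number of boundary lattice points is Σ gcd(|Δx|,|Δy|) = gcd(3,8) + gcd(2,9) + gcd(5,1) = 1+1+1 = 3.
Scaling by 3 multiplies the area by 3² = 9 (so the new area is 193.5) and multiplies the boundary lattice-point count by 3, giving 9.
By Pick's theorem, the interior count of the dilated polygon is 193.5 − 9/2 + 1 = 190.

190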